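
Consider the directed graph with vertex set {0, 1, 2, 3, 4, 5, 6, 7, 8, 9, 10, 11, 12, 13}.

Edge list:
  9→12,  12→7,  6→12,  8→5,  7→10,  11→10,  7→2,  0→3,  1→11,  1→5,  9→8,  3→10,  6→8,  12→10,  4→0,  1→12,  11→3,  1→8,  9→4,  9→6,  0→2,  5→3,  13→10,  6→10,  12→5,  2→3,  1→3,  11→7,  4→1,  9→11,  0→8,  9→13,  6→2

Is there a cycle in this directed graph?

No

DFS with white/gray/black marking, starting from 4:
4 gray
  1 gray
    11 gray
      10 gray
      10 black
      7 gray
        2 gray
          3 gray
            3→10: 10 black — skip
          3 black
        2 black
        7→10: 10 black — skip
      7 black
      11→3: 3 black — skip
    11 black
    1→3: 3 black — skip
    5 gray
      5→3: 3 black — skip
    5 black
    8 gray
      8→5: 5 black — skip
    8 black
    12 gray
      12→10: 10 black — skip
      12→5: 5 black — skip
      12→7: 7 black — skip
    12 black
  1 black
  0 gray
    0→3: 3 black — skip
    0→8: 8 black — skip
    0→2: 2 black — skip
  0 black
4 black
6 gray
  6→10: 10 black — skip
  6→2: 2 black — skip
  6→12: 12 black — skip
  6→8: 8 black — skip
6 black
9 gray
  9→6: 6 black — skip
  9→8: 8 black — skip
  13 gray
    13→10: 10 black — skip
  13 black
  9→4: 4 black — skip
  9→12: 12 black — skip
  9→11: 11 black — skip
9 black
Every edge goes to a white or black vertex — no back edge, so the graph is acyclic.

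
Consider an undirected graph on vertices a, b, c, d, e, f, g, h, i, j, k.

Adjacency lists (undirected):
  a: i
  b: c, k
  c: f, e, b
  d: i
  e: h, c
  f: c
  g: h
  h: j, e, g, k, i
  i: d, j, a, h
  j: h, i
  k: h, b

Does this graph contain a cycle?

Yes

DFS, tracking each vertex's parent; an edge to a visited non-parent vertex closes a cycle.
Start from f:
visit f (parent –)
  visit c (parent f)
    c–f: parent, skip
    visit e (parent c)
      visit h (parent e)
        visit j (parent h)
          j–h: parent, skip
          visit i (parent j)
            visit d (parent i)
              d–i: parent, skip
            i–j: parent, skip
            visit a (parent i)
              a–i: parent, skip
            i–h: h visited and ≠ parent → cycle
Cycle: h – j – i – h.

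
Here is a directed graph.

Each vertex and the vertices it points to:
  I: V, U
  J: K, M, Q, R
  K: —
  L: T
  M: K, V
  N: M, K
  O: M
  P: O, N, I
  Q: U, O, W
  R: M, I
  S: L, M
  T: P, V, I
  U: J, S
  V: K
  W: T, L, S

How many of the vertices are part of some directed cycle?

A vertex is on a directed cycle iff it belongs to a strongly connected component of size ≥ 2 (or has a self-loop).
The vertices on cycles are {I, J, L, P, Q, R, S, T, U, W} — 10 in total.

10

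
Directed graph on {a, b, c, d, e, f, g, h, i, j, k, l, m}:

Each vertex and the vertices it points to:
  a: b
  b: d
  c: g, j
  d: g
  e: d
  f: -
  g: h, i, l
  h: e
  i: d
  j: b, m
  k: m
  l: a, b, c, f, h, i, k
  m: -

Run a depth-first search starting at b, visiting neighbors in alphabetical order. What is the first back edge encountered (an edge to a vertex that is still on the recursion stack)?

e->d

DFS from b (visiting neighbors in alphabetical order); mark gray on enter, black on exit:
b gray
  d gray
    g gray
      h gray
        e gray
          e→d: d is gray → back edge
First back edge: e → d.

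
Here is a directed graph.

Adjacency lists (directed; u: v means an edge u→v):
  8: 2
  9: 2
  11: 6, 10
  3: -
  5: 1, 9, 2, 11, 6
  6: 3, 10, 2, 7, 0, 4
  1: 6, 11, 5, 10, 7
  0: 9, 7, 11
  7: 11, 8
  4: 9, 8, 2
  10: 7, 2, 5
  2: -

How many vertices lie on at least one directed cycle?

A vertex is on a directed cycle iff it belongs to a strongly connected component of size ≥ 2 (or has a self-loop).
The vertices on cycles are {0, 1, 5, 6, 7, 10, 11} — 7 in total.

7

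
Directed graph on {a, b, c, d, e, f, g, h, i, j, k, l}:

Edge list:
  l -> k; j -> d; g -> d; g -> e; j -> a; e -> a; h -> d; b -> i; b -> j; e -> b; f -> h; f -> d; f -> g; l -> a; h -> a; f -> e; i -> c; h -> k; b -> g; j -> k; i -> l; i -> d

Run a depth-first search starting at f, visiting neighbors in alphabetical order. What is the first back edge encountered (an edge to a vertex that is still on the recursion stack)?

DFS from f (visiting neighbors in alphabetical order); mark gray on enter, black on exit:
f gray
  d gray
  d black
  e gray
    a gray
    a black
    b gray
      g gray
        g→d: d black — skip
        g→e: e is gray → back edge
First back edge: g → e.

g->e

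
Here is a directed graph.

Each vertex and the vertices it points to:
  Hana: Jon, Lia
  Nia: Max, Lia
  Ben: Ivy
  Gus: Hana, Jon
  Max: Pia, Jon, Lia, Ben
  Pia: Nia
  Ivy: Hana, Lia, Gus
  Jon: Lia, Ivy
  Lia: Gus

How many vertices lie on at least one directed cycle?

A vertex is on a directed cycle iff it belongs to a strongly connected component of size ≥ 2 (or has a self-loop).
The vertices on cycles are {Gus, Ivy, Jon, Lia, Max, Nia, Pia, Hana} — 8 in total.

8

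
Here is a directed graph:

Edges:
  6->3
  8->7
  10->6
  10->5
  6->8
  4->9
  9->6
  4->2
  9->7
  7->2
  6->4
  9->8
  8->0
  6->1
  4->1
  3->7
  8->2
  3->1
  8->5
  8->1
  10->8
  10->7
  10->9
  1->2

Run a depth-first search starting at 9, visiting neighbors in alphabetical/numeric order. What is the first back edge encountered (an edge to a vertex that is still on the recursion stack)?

4→9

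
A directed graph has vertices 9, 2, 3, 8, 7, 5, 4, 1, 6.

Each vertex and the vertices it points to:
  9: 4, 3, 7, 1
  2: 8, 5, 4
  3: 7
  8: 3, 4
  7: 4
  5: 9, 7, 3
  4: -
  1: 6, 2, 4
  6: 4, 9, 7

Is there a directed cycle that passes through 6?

Yes

6 is on a cycle iff 6 can reach itself via ≥1 edge.
6 → 9 → 1 → 6 — yes.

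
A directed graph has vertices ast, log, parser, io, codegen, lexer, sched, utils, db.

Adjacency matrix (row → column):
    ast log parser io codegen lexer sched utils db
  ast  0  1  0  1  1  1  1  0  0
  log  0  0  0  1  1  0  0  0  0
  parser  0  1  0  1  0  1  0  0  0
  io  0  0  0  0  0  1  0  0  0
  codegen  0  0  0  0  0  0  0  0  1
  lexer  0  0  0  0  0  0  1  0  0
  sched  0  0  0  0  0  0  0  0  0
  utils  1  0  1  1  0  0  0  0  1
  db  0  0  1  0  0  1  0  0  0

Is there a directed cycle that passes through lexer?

No

lexer lies on a cycle iff there is a path from lexer back to itself.
Exploring from lexer, it never reaches itself; equivalently, its strongly connected component is a singleton.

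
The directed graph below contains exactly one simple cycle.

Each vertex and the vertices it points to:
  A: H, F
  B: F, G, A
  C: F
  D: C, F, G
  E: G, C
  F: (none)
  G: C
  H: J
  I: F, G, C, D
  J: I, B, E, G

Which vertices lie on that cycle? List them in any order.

DFS with gray/black marking from J:
J gray
  I gray
    F gray
    F black
    G gray
      C gray
        C→F: F black — skip
      C black
    G black
    I→C: C black — skip
    D gray
      D→C: C black — skip
      D→F: F black — skip
      D→G: G black — skip
    D black
  I black
  B gray
    B→F: F black — skip
    B→G: G black — skip
    A gray
      H gray
        H→J: J is gray → back edge
Back edge closes the cycle J → B → A → H → J; its vertices are {A, B, H, J}.

A, B, H, J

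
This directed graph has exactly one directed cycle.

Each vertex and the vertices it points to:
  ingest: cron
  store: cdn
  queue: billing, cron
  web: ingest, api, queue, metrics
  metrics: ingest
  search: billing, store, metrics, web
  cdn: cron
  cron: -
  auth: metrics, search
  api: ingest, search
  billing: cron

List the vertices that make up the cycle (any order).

api, web, search

DFS with gray/black marking from search:
search gray
  billing gray
    cron gray
    cron black
  billing black
  store gray
    cdn gray
      cdn→cron: cron black — skip
    cdn black
  store black
  metrics gray
    ingest gray
      ingest→cron: cron black — skip
    ingest black
  metrics black
  web gray
    web→ingest: ingest black — skip
    api gray
      api→ingest: ingest black — skip
      api→search: search is gray → back edge
Back edge closes the cycle search → web → api → search; its vertices are {api, web, search}.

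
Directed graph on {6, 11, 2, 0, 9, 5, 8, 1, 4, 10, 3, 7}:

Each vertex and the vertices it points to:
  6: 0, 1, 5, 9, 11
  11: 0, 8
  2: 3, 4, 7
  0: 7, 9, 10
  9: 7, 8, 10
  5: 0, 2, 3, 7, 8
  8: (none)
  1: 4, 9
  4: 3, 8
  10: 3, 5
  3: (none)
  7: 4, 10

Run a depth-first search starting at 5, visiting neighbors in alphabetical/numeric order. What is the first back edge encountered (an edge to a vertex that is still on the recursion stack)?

DFS from 5 (visiting neighbors in alphabetical/numeric order); mark gray on enter, black on exit:
5 gray
  0 gray
    7 gray
      4 gray
        3 gray
        3 black
        8 gray
        8 black
      4 black
      10 gray
        10→3: 3 black — skip
        10→5: 5 is gray → back edge
First back edge: 10 → 5.

10→5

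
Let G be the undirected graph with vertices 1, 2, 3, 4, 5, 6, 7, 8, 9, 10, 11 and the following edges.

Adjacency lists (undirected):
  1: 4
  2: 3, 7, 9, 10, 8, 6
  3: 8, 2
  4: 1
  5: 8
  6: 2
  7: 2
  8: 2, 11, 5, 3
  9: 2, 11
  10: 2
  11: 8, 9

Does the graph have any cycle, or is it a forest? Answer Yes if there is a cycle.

DFS, tracking each vertex's parent; an edge to a visited non-parent vertex closes a cycle.
Start from 4:
visit 4 (parent –)
  visit 1 (parent 4)
    1–4: parent, skip
visit 2 (parent –)
  visit 3 (parent 2)
    visit 8 (parent 3)
      8–2: 2 visited and ≠ parent → cycle
Cycle: 2 – 3 – 8 – 2.

Yes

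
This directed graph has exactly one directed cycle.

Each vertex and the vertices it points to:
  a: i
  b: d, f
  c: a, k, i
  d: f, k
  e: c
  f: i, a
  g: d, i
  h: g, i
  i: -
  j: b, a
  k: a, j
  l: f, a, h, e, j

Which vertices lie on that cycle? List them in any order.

b, d, j, k

DFS with gray/black marking from j:
j gray
  b gray
    d gray
      f gray
        i gray
        i black
        a gray
          a→i: i black — skip
        a black
      f black
      k gray
        k→a: a black — skip
        k→j: j is gray → back edge
Back edge closes the cycle j → b → d → k → j; its vertices are {b, d, j, k}.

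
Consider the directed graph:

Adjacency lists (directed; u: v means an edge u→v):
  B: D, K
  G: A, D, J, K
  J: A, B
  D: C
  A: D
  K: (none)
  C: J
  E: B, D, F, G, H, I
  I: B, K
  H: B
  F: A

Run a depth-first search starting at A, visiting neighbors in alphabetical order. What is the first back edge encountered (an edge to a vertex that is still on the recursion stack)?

J->A

DFS from A (visiting neighbors in alphabetical order); mark gray on enter, black on exit:
A gray
  D gray
    C gray
      J gray
        J→A: A is gray → back edge
First back edge: J → A.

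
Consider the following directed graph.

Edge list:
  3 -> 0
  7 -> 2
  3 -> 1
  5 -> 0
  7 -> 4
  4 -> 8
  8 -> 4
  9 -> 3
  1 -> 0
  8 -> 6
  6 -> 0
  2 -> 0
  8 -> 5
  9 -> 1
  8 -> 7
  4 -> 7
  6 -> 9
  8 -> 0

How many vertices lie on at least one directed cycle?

A vertex is on a directed cycle iff it belongs to a strongly connected component of size ≥ 2 (or has a self-loop).
The vertices on cycles are {4, 7, 8} — 3 in total.

3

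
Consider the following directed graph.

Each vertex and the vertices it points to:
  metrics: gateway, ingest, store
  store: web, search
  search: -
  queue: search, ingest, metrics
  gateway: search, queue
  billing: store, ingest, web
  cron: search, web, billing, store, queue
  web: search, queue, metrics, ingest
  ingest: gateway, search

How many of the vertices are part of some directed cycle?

6

A vertex is on a directed cycle iff it belongs to a strongly connected component of size ≥ 2 (or has a self-loop).
The vertices on cycles are {web, queue, store, ingest, gateway, metrics} — 6 in total.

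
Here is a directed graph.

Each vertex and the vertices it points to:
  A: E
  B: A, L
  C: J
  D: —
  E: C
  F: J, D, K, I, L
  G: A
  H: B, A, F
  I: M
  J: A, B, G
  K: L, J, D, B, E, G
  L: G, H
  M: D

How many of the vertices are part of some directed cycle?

10

A vertex is on a directed cycle iff it belongs to a strongly connected component of size ≥ 2 (or has a self-loop).
The vertices on cycles are {A, B, C, E, F, G, H, J, K, L} — 10 in total.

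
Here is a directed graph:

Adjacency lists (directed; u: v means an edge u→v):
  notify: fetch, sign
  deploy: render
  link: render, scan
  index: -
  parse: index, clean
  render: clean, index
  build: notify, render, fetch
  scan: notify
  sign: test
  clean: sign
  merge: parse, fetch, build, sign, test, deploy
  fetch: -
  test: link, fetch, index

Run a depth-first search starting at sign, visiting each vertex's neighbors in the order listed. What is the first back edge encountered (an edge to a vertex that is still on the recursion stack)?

clean->sign

DFS from sign (visiting each vertex's neighbors in the order listed); mark gray on enter, black on exit:
sign gray
  test gray
    link gray
      render gray
        clean gray
          clean→sign: sign is gray → back edge
First back edge: clean → sign.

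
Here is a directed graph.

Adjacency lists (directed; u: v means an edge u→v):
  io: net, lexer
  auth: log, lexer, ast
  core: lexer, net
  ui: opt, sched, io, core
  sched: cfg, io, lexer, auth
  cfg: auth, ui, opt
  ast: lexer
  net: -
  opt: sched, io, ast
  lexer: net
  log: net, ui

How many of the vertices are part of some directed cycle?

6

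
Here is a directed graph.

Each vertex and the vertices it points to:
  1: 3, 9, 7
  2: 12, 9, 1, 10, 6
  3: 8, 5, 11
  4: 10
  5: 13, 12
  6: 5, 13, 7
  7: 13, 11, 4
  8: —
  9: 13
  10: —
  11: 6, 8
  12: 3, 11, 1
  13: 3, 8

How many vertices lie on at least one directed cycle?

9

A vertex is on a directed cycle iff it belongs to a strongly connected component of size ≥ 2 (or has a self-loop).
The vertices on cycles are {1, 3, 5, 6, 7, 9, 11, 12, 13} — 9 in total.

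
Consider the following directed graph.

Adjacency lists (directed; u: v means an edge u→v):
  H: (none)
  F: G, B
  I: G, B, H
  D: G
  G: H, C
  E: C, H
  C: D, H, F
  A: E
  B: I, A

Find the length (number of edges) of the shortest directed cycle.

For each vertex v, BFS finds the shortest path from v back to v.
The shortest such closed walk is B → I → B, length 2.

2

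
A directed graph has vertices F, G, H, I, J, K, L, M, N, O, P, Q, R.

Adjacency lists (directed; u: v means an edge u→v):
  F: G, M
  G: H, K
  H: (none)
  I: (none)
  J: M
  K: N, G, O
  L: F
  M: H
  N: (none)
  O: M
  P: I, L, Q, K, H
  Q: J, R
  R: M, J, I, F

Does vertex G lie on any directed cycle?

Yes

G is on a cycle iff G can reach itself via ≥1 edge.
G → K → G — yes.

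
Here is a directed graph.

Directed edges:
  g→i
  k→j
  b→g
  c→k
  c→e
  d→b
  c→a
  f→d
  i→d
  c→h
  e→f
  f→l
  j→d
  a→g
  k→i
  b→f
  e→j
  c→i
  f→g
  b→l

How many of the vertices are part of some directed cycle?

A vertex is on a directed cycle iff it belongs to a strongly connected component of size ≥ 2 (or has a self-loop).
The vertices on cycles are {b, d, f, g, i} — 5 in total.

5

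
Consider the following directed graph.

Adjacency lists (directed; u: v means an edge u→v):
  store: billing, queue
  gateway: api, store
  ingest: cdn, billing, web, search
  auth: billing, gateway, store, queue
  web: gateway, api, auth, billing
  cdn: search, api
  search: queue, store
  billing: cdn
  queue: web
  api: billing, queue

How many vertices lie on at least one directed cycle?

A vertex is on a directed cycle iff it belongs to a strongly connected component of size ≥ 2 (or has a self-loop).
The vertices on cycles are {api, cdn, web, auth, queue, store, search, billing, gateway} — 9 in total.

9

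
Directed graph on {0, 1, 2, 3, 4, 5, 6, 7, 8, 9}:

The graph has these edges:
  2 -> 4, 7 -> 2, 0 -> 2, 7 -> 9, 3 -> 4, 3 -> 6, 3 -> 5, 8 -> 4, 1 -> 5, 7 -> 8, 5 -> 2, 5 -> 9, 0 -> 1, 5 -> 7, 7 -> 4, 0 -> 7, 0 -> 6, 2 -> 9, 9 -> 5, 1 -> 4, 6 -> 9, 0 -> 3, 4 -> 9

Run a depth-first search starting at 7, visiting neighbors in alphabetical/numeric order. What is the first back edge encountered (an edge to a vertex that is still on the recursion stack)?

5→2

DFS from 7 (visiting neighbors in alphabetical/numeric order); mark gray on enter, black on exit:
7 gray
  2 gray
    4 gray
      9 gray
        5 gray
          5→2: 2 is gray → back edge
First back edge: 5 → 2.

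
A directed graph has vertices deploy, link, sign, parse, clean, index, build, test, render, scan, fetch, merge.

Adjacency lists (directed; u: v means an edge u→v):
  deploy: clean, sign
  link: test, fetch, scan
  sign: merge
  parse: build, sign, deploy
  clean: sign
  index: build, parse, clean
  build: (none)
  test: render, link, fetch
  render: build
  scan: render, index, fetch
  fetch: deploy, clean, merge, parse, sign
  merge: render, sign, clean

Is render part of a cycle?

No

render lies on a cycle iff there is a path from render back to itself.
Exploring from render, it never reaches itself; equivalently, its strongly connected component is a singleton.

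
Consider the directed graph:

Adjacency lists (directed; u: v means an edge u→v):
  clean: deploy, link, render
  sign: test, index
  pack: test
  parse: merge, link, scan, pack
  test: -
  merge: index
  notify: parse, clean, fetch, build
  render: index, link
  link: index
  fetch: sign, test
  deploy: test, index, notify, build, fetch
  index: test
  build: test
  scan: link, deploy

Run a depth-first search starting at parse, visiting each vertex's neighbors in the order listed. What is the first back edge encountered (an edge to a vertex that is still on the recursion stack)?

DFS from parse (visiting each vertex's neighbors in the order listed); mark gray on enter, black on exit:
parse gray
  merge gray
    index gray
      test gray
      test black
    index black
  merge black
  link gray
    link→index: index black — skip
  link black
  scan gray
    scan→link: link black — skip
    deploy gray
      deploy→test: test black — skip
      deploy→index: index black — skip
      notify gray
        notify→parse: parse is gray → back edge
First back edge: notify → parse.

notify->parse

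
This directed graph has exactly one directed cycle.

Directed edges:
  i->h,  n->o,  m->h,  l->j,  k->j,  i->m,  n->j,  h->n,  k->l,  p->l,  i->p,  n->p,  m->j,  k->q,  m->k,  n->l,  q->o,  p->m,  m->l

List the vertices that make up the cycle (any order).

DFS with gray/black marking from p:
p gray
  m gray
    j gray
    j black
    h gray
      n gray
        o gray
        o black
        n→p: p is gray → back edge
Back edge closes the cycle p → m → h → n → p; its vertices are {h, m, n, p}.

h, m, n, p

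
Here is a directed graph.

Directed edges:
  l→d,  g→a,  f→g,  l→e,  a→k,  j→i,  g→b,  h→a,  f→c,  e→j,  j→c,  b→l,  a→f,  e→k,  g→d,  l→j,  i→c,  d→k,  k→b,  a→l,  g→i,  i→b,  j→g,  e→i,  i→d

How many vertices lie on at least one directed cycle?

A vertex is on a directed cycle iff it belongs to a strongly connected component of size ≥ 2 (or has a self-loop).
The vertices on cycles are {a, b, d, e, f, g, i, j, k, l} — 10 in total.

10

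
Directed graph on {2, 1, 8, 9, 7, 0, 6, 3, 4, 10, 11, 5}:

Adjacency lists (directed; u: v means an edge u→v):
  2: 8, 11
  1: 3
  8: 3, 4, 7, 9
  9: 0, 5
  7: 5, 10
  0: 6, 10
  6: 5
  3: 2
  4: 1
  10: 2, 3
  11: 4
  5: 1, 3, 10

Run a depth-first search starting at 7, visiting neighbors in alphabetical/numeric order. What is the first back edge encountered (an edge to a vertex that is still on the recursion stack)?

8→3

DFS from 7 (visiting neighbors in alphabetical/numeric order); mark gray on enter, black on exit:
7 gray
  5 gray
    1 gray
      3 gray
        2 gray
          8 gray
            8→3: 3 is gray → back edge
First back edge: 8 → 3.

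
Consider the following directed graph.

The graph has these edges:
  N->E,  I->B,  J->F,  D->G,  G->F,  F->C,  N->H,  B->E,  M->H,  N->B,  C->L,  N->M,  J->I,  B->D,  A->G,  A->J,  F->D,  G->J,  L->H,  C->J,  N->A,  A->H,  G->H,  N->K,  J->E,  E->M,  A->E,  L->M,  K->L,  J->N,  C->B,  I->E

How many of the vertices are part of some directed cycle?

9

A vertex is on a directed cycle iff it belongs to a strongly connected component of size ≥ 2 (or has a self-loop).
The vertices on cycles are {A, B, C, D, F, G, I, J, N} — 9 in total.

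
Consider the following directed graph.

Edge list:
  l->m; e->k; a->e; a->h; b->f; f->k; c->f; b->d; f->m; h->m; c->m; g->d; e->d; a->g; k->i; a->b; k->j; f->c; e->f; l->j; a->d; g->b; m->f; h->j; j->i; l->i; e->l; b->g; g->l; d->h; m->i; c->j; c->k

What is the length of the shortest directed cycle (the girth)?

For each vertex v, BFS finds the shortest path from v back to v.
The shortest such closed walk is b → g → b, length 2.

2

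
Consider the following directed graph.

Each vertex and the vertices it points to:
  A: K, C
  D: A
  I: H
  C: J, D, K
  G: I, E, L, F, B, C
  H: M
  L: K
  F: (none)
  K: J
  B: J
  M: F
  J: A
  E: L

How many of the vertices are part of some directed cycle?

A vertex is on a directed cycle iff it belongs to a strongly connected component of size ≥ 2 (or has a self-loop).
The vertices on cycles are {A, C, D, J, K} — 5 in total.

5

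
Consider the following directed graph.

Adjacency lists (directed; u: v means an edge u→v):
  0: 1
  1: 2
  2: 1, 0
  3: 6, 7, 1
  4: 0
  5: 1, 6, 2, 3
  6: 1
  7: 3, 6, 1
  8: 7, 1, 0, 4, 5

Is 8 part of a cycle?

8 lies on a cycle iff there is a path from 8 back to itself.
Exploring from 8, it never reaches itself; equivalently, its strongly connected component is a singleton.

No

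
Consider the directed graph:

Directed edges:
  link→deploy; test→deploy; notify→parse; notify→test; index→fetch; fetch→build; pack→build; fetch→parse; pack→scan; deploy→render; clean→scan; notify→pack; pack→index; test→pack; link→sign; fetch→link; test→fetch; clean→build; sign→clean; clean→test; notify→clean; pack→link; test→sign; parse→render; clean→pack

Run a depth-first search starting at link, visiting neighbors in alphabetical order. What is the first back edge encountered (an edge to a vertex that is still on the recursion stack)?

DFS from link (visiting neighbors in alphabetical order); mark gray on enter, black on exit:
link gray
  deploy gray
    render gray
    render black
  deploy black
  sign gray
    clean gray
      build gray
      build black
      pack gray
        pack→build: build black — skip
        index gray
          fetch gray
            fetch→build: build black — skip
            fetch→link: link is gray → back edge
First back edge: fetch → link.

fetch->link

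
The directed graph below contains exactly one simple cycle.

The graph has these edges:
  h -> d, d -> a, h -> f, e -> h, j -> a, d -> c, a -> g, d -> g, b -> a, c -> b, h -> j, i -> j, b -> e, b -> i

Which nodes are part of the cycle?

b, c, d, e, h

DFS with gray/black marking from b:
b gray
  a gray
    g gray
    g black
  a black
  e gray
    h gray
      f gray
      f black
      d gray
        d→a: a black — skip
        c gray
          c→b: b is gray → back edge
Back edge closes the cycle b → e → h → d → c → b; its vertices are {b, c, d, e, h}.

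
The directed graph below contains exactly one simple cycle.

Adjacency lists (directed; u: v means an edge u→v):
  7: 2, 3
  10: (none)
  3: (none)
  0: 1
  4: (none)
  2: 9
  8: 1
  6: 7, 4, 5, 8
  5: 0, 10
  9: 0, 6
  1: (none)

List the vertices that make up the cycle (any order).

DFS with gray/black marking from 9:
9 gray
  0 gray
    1 gray
    1 black
  0 black
  6 gray
    7 gray
      2 gray
        2→9: 9 is gray → back edge
Back edge closes the cycle 9 → 6 → 7 → 2 → 9; its vertices are {2, 6, 7, 9}.

2, 6, 7, 9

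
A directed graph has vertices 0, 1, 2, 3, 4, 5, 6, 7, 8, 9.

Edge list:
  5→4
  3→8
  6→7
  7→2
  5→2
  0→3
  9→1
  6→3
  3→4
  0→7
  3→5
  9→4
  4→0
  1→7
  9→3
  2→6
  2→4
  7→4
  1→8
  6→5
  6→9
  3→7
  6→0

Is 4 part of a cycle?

4 is on a cycle iff 4 can reach itself via ≥1 edge.
4 → 0 → 3 → 4 — yes.

Yes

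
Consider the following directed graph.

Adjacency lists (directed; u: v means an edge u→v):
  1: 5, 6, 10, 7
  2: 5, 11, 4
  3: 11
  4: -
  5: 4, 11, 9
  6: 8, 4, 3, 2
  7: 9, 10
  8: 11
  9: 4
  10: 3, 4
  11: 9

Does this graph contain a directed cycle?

DFS with white/gray/black marking, starting from 6:
6 gray
  8 gray
    11 gray
      9 gray
        4 gray
        4 black
      9 black
    11 black
  8 black
  6→4: 4 black — skip
  3 gray
    3→11: 11 black — skip
  3 black
  2 gray
    5 gray
      5→4: 4 black — skip
      5→11: 11 black — skip
      5→9: 9 black — skip
    5 black
    2→11: 11 black — skip
    2→4: 4 black — skip
  2 black
6 black
1 gray
  1→5: 5 black — skip
  1→6: 6 black — skip
  10 gray
    10→3: 3 black — skip
    10→4: 4 black — skip
  10 black
  7 gray
    7→9: 9 black — skip
    7→10: 10 black — skip
  7 black
1 black
Every edge goes to a white or black vertex — no back edge, so the graph is acyclic.

No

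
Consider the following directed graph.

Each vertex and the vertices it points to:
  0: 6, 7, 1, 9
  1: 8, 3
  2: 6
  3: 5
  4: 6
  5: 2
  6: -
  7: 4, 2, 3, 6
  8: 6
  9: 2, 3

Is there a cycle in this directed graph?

No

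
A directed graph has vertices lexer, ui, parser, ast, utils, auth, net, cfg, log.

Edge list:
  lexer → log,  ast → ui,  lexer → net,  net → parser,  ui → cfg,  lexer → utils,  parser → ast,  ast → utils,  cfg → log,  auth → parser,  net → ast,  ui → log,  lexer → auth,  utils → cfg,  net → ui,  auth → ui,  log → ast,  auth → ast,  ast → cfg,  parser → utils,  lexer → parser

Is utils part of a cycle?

Yes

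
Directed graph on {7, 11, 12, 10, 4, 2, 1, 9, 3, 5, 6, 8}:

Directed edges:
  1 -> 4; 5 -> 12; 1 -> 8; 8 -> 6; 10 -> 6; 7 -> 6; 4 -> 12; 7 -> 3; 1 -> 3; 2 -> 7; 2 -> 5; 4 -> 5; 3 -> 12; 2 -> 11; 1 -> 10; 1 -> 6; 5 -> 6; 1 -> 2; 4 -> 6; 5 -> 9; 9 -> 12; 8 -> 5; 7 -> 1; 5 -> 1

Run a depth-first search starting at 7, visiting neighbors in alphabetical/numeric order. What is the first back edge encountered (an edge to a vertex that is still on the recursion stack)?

DFS from 7 (visiting neighbors in alphabetical/numeric order); mark gray on enter, black on exit:
7 gray
  1 gray
    2 gray
      5 gray
        5→1: 1 is gray → back edge
First back edge: 5 → 1.

5->1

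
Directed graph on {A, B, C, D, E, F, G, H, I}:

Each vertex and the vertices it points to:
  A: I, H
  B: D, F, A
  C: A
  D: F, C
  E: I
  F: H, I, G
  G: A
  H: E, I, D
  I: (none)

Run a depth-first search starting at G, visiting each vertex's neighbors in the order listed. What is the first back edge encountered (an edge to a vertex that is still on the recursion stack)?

F→H

DFS from G (visiting each vertex's neighbors in the order listed); mark gray on enter, black on exit:
G gray
  A gray
    I gray
    I black
    H gray
      E gray
        E→I: I black — skip
      E black
      H→I: I black — skip
      D gray
        F gray
          F→H: H is gray → back edge
First back edge: F → H.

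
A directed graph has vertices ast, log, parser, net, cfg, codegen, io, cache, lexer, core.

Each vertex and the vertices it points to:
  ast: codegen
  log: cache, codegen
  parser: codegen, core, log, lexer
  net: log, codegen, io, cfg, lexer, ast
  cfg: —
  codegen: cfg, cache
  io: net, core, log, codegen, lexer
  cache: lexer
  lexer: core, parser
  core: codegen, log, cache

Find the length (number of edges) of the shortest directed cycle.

2

For each vertex v, BFS finds the shortest path from v back to v.
The shortest such closed walk is net → io → net, length 2.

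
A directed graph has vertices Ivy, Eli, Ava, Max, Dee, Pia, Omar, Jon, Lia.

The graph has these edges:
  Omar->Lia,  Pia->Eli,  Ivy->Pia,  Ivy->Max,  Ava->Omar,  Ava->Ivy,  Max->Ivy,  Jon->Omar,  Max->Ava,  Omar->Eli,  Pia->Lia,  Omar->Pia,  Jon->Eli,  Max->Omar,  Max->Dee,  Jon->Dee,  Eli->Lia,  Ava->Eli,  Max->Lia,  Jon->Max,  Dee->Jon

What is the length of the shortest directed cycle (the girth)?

2

For each vertex v, BFS finds the shortest path from v back to v.
The shortest such closed walk is Max → Ivy → Max, length 2.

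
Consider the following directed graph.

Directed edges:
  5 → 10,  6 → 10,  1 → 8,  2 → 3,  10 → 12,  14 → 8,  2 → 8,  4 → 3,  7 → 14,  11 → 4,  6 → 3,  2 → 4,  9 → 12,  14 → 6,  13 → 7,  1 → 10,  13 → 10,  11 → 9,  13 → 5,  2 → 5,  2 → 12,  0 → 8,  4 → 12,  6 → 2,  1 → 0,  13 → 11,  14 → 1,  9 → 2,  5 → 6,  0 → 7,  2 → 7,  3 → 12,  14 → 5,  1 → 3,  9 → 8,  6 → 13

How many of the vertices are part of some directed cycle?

10

A vertex is on a directed cycle iff it belongs to a strongly connected component of size ≥ 2 (or has a self-loop).
The vertices on cycles are {0, 1, 2, 5, 6, 7, 9, 11, 13, 14} — 10 in total.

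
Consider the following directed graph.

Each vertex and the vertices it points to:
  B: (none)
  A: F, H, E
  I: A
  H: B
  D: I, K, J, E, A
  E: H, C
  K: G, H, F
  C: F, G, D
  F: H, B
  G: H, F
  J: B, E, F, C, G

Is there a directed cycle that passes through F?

No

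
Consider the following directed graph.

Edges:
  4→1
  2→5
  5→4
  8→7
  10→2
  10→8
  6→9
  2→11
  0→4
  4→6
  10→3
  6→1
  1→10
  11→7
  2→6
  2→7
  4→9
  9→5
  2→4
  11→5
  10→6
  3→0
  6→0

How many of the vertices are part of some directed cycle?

A vertex is on a directed cycle iff it belongs to a strongly connected component of size ≥ 2 (or has a self-loop).
The vertices on cycles are {0, 1, 2, 3, 4, 5, 6, 9, 10, 11} — 10 in total.

10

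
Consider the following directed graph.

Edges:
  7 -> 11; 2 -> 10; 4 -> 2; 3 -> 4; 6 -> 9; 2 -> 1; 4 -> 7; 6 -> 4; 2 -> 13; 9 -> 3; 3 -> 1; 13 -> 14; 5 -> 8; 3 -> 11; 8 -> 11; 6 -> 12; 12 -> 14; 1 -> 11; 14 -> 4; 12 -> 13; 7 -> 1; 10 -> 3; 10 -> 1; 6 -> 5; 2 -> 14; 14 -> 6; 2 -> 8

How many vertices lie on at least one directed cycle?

A vertex is on a directed cycle iff it belongs to a strongly connected component of size ≥ 2 (or has a self-loop).
The vertices on cycles are {2, 3, 4, 6, 9, 10, 12, 13, 14} — 9 in total.

9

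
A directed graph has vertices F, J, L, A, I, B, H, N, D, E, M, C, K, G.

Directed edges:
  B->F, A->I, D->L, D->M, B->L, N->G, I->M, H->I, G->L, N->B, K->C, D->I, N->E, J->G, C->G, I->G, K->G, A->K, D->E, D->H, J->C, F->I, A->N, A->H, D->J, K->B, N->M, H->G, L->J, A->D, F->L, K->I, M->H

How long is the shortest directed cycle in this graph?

3

For each vertex v, BFS finds the shortest path from v back to v.
The shortest such closed walk is M → H → I → M, length 3.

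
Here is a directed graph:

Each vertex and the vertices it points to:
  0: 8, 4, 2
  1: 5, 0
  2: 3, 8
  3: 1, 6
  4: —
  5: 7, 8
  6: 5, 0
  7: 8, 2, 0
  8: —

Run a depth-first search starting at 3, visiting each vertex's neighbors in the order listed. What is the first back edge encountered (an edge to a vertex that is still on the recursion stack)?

2->3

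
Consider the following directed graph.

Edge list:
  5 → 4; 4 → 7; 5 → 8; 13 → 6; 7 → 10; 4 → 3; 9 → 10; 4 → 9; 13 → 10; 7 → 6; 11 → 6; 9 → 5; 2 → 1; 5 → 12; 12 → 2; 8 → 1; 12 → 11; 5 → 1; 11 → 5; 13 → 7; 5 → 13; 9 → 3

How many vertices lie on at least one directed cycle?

5

A vertex is on a directed cycle iff it belongs to a strongly connected component of size ≥ 2 (or has a self-loop).
The vertices on cycles are {4, 5, 9, 11, 12} — 5 in total.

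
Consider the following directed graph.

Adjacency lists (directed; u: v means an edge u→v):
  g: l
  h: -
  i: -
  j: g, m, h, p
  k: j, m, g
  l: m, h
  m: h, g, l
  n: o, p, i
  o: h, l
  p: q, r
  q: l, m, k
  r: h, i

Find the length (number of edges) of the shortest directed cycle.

For each vertex v, BFS finds the shortest path from v back to v.
The shortest such closed walk is l → m → l, length 2.

2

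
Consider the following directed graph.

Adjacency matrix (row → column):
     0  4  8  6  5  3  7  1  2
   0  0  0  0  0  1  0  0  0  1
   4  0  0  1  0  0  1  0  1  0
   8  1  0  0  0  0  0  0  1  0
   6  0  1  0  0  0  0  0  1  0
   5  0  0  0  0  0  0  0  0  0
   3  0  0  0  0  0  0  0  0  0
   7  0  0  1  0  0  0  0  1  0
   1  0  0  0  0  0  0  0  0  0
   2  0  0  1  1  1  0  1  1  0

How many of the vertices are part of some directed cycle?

6

A vertex is on a directed cycle iff it belongs to a strongly connected component of size ≥ 2 (or has a self-loop).
The vertices on cycles are {0, 2, 4, 6, 7, 8} — 6 in total.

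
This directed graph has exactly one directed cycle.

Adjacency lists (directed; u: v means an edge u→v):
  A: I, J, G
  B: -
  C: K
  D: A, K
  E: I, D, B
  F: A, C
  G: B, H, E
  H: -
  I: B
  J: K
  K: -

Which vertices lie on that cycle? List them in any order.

DFS with gray/black marking from A:
A gray
  I gray
    B gray
    B black
  I black
  J gray
    K gray
    K black
  J black
  G gray
    G→B: B black — skip
    H gray
    H black
    E gray
      E→I: I black — skip
      D gray
        D→A: A is gray → back edge
Back edge closes the cycle A → G → E → D → A; its vertices are {A, D, E, G}.

A, D, E, G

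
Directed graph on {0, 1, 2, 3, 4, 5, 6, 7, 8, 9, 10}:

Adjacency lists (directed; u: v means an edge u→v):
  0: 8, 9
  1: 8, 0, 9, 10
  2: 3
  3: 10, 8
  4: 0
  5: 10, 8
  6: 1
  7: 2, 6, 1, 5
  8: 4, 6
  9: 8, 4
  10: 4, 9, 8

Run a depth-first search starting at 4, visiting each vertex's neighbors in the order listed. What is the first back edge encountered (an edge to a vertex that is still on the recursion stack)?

DFS from 4 (visiting each vertex's neighbors in the order listed); mark gray on enter, black on exit:
4 gray
  0 gray
    8 gray
      8→4: 4 is gray → back edge
First back edge: 8 → 4.

8->4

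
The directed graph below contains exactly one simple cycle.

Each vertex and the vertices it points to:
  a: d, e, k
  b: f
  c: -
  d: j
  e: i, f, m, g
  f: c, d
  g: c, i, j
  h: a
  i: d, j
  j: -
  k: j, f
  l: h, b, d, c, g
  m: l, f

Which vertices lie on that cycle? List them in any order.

a, e, h, l, m

DFS with gray/black marking from l:
l gray
  h gray
    a gray
      d gray
        j gray
        j black
      d black
      e gray
        i gray
          i→d: d black — skip
          i→j: j black — skip
        i black
        f gray
          c gray
          c black
          f→d: d black — skip
        f black
        m gray
          m→l: l is gray → back edge
Back edge closes the cycle l → h → a → e → m → l; its vertices are {a, e, h, l, m}.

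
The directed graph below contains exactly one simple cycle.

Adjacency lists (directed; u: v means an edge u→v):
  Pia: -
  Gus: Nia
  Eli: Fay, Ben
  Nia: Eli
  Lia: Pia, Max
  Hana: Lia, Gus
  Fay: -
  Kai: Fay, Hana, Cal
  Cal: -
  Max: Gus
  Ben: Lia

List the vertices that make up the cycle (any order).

Ben, Eli, Gus, Lia, Max, Nia

DFS with gray/black marking from Lia:
Lia gray
  Pia gray
  Pia black
  Max gray
    Gus gray
      Nia gray
        Eli gray
          Fay gray
          Fay black
          Ben gray
            Ben→Lia: Lia is gray → back edge
Back edge closes the cycle Lia → Max → Gus → Nia → Eli → Ben → Lia; its vertices are {Ben, Eli, Gus, Lia, Max, Nia}.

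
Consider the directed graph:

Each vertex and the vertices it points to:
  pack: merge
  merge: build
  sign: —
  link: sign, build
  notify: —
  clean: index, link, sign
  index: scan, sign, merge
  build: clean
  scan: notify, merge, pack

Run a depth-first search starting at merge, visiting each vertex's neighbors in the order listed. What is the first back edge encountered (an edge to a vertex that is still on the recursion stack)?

scan->merge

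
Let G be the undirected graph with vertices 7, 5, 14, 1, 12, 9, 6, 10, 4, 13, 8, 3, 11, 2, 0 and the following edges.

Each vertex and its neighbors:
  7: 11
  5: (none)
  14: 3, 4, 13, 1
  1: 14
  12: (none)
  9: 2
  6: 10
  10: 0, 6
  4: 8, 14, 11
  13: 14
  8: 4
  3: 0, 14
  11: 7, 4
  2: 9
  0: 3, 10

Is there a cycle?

No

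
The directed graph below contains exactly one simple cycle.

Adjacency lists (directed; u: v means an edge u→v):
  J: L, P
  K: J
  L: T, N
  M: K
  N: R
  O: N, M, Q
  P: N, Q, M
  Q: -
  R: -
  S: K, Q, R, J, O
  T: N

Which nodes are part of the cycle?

J, K, M, P

DFS with gray/black marking from J:
J gray
  L gray
    T gray
      N gray
        R gray
        R black
      N black
    T black
    L→N: N black — skip
  L black
  P gray
    P→N: N black — skip
    Q gray
    Q black
    M gray
      K gray
        K→J: J is gray → back edge
Back edge closes the cycle J → P → M → K → J; its vertices are {J, K, M, P}.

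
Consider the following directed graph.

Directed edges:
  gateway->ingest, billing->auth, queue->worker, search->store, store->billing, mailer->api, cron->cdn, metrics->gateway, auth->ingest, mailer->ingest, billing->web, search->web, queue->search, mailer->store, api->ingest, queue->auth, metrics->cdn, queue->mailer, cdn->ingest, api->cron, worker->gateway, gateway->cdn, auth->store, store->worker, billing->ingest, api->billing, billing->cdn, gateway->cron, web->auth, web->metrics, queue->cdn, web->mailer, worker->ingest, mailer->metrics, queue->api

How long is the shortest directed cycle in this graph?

3

For each vertex v, BFS finds the shortest path from v back to v.
The shortest such closed walk is auth → store → billing → auth, length 3.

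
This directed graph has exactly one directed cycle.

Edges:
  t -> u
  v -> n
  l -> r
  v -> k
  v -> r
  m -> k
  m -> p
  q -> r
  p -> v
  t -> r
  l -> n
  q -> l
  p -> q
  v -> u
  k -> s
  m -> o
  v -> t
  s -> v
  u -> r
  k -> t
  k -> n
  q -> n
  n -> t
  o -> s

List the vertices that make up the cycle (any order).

k, s, v

DFS with gray/black marking from k:
k gray
  n gray
    t gray
      u gray
        r gray
        r black
      u black
      t→r: r black — skip
    t black
  n black
  s gray
    v gray
      v→u: u black — skip
      v→n: n black — skip
      v→k: k is gray → back edge
Back edge closes the cycle k → s → v → k; its vertices are {k, s, v}.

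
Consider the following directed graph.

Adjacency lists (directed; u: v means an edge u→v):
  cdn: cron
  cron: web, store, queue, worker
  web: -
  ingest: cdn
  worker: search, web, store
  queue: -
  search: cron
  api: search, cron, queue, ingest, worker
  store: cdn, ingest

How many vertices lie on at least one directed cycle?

A vertex is on a directed cycle iff it belongs to a strongly connected component of size ≥ 2 (or has a self-loop).
The vertices on cycles are {cdn, cron, store, ingest, search, worker} — 6 in total.

6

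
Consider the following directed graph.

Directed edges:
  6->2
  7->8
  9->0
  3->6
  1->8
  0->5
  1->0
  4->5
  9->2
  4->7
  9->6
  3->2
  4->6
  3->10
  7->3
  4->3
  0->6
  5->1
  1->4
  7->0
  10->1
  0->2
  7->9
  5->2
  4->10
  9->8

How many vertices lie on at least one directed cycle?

8

A vertex is on a directed cycle iff it belongs to a strongly connected component of size ≥ 2 (or has a self-loop).
The vertices on cycles are {0, 1, 3, 4, 5, 7, 9, 10} — 8 in total.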